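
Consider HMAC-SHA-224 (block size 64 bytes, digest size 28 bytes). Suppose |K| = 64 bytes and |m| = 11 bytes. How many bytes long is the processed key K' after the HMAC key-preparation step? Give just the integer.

Key is 64 ≤ 64 bytes, zero-padded: |K'| = 64.

64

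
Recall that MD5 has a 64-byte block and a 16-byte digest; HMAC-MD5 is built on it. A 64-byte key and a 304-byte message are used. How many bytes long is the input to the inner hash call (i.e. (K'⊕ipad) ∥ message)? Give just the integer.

Key is 64 ≤ 64 bytes, zero-padded: |K'| = 64.
Inner input = (K'⊕ipad) ∥ m → 64 + 304 = 368 bytes.

368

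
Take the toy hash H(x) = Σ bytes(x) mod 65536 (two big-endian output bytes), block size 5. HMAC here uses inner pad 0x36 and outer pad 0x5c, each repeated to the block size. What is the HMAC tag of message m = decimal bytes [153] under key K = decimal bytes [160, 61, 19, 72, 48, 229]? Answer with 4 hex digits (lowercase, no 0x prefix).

026e

Key decimal bytes [160, 61, 19, 72, 48, 229] = a0 3d 13 48 30 e5 is 6 bytes > B = 5, so hash it first: H(key) = 02 4d, then zero-pad to 5 bytes: K' = 02 4d 00 00 00.
K' ⊕ ipad = 34 7b 36 36 36.  K' ⊕ opad = 5e 11 5c 5c 5c.
Inner input = (K'⊕ipad) ∥ m = 34 7b 36 36 36 ∥ 99.
Inner hash: sum = 52+123+54+54+54+153 = 490 → 01 ea.
Outer input = (K'⊕opad) ∥ inner = 5e 11 5c 5c 5c ∥ 01 ea.
Outer hash (tag): sum = 94+17+92+92+92+1+234 = 622 → 02 6e.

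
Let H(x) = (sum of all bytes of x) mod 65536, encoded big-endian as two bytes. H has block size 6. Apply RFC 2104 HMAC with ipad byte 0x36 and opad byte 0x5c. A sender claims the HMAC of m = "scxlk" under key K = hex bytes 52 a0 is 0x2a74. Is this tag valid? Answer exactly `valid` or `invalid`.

invalid

Key hex bytes 52 a0 is 2 bytes ≤ B = 6; zero-pad to 6 bytes: K' = 52 a0 00 00 00 00.
K' ⊕ ipad = 64 96 36 36 36 36; K' ⊕ opad = 0e fc 5c 5c 5c 5c.
Inner hash: sum = 100+150+54+54+54+54+115+99+120+108+107 = 1015 → 03 f7.
Outer hash (recomputed tag): sum = 14+252+92+92+92+92+3+247 = 884 → 03 74.
Recomputed tag = 0374; claimed = 2a74 → mismatch.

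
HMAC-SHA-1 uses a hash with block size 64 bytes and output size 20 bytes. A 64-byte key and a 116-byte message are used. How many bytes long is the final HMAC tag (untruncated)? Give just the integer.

20

The tag is one SHA-1 digest: 20 bytes.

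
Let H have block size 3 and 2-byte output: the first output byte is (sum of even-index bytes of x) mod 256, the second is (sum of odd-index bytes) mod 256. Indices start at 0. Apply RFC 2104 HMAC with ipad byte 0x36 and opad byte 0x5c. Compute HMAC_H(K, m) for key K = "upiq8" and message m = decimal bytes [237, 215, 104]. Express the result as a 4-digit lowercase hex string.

d2ea

Key "upiq8" = 75 70 69 71 38 is 5 bytes > B = 3, so hash it first: H(key) = 16 e1, then zero-pad to 3 bytes: K' = 16 e1 00.
K' ⊕ ipad = 20 d7 36.  K' ⊕ opad = 4a bd 5c.
Inner input = (K'⊕ipad) ∥ m = 20 d7 36 ∥ ed d7 68.
Inner hash: even-index sum = 301 mod 256 = 45; odd-index sum = 556 mod 256 = 44 → 2d 2c.
Outer input = (K'⊕opad) ∥ inner = 4a bd 5c ∥ 2d 2c.
Outer hash (tag): even-index sum = 210 mod 256 = 210; odd-index sum = 234 mod 256 = 234 → d2 ea.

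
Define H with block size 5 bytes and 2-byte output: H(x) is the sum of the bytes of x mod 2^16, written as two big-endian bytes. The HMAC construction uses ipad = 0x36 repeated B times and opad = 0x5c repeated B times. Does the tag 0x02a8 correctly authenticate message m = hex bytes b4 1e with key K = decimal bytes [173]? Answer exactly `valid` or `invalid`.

valid

Key decimal bytes [173] = ad is 1 byte ≤ B = 5; zero-pad to 5 bytes: K' = ad 00 00 00 00.
K' ⊕ ipad = 9b 36 36 36 36; K' ⊕ opad = f1 5c 5c 5c 5c.
Inner hash: sum = 155+54+54+54+54+180+30 = 581 → 02 45.
Outer hash (recomputed tag): sum = 241+92+92+92+92+2+69 = 680 → 02 a8.
Recomputed tag = 02a8; claimed = 02a8 → match.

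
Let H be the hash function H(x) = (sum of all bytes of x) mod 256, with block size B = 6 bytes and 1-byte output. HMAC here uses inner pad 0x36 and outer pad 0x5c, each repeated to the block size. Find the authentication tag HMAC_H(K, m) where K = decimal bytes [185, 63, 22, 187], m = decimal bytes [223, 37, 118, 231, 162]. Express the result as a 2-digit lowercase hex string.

Key decimal bytes [185, 63, 22, 187] = b9 3f 16 bb is 4 bytes ≤ B = 6; zero-pad to 6 bytes: K' = b9 3f 16 bb 00 00.
K' ⊕ ipad = 8f 09 20 8d 36 36.  K' ⊕ opad = e5 63 4a e7 5c 5c.
Inner input = (K'⊕ipad) ∥ m = 8f 09 20 8d 36 36 ∥ df 25 76 e7 a2.
Inner hash: sum = 143+9+32+141+54+54+223+37+118+231+162 = 1204; mod 256 = 180 → b4.
Outer input = (K'⊕opad) ∥ inner = e5 63 4a e7 5c 5c ∥ b4.
Outer hash (tag): sum = 229+99+74+231+92+92+180 = 997; mod 256 = 229 → e5.

e5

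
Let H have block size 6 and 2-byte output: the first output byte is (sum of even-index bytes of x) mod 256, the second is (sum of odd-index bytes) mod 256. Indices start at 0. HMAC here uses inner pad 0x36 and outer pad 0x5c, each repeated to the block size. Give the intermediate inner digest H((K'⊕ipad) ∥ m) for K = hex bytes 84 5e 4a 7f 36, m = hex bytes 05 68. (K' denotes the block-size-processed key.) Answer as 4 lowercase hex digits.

334f

Key hex bytes 84 5e 4a 7f 36 is 5 bytes ≤ B = 6; zero-pad to 6 bytes: K' = 84 5e 4a 7f 36 00.
K' ⊕ ipad = b2 68 7c 49 00 36.
Inner input = b2 68 7c 49 00 36 ∥ 05 68.
Inner hash: even-index sum = 307 mod 256 = 51; odd-index sum = 335 mod 256 = 79 → 33 4f.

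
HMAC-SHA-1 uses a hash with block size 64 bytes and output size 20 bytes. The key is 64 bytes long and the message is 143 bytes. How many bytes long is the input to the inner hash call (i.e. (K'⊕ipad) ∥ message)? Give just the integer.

Key is 64 ≤ 64 bytes, zero-padded: |K'| = 64.
Inner input = (K'⊕ipad) ∥ m → 64 + 143 = 207 bytes.

207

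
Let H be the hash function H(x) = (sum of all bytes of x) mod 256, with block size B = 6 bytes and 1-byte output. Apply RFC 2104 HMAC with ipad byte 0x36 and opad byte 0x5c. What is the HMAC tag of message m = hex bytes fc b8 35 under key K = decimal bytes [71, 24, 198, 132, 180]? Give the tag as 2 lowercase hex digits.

f7

Key decimal bytes [71, 24, 198, 132, 180] = 47 18 c6 84 b4 is 5 bytes ≤ B = 6; zero-pad to 6 bytes: K' = 47 18 c6 84 b4 00.
K' ⊕ ipad = 71 2e f0 b2 82 36.  K' ⊕ opad = 1b 44 9a d8 e8 5c.
Inner input = (K'⊕ipad) ∥ m = 71 2e f0 b2 82 36 ∥ fc b8 35.
Inner hash: sum = 113+46+240+178+130+54+252+184+53 = 1250; mod 256 = 226 → e2.
Outer input = (K'⊕opad) ∥ inner = 1b 44 9a d8 e8 5c ∥ e2.
Outer hash (tag): sum = 27+68+154+216+232+92+226 = 1015; mod 256 = 247 → f7.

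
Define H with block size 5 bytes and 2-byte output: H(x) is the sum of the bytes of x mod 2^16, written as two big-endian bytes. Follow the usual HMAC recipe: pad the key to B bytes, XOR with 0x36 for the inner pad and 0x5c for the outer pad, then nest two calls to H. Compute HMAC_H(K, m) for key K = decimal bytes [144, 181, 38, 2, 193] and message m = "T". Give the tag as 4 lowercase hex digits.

03e4

Key decimal bytes [144, 181, 38, 2, 193] = 90 b5 26 02 c1 is exactly B = 5 bytes: K' = 90 b5 26 02 c1.
K' ⊕ ipad = a6 83 10 34 f7.  K' ⊕ opad = cc e9 7a 5e 9d.
Inner input = (K'⊕ipad) ∥ m = a6 83 10 34 f7 ∥ 54.
Inner hash: sum = 166+131+16+52+247+84 = 696 → 02 b8.
Outer input = (K'⊕opad) ∥ inner = cc e9 7a 5e 9d ∥ 02 b8.
Outer hash (tag): sum = 204+233+122+94+157+2+184 = 996 → 03 e4.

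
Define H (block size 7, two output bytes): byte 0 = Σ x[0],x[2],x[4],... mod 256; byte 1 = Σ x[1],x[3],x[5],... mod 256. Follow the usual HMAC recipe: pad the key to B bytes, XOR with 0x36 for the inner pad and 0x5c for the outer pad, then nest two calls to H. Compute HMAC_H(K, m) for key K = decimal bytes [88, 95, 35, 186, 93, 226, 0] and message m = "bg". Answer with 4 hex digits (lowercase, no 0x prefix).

0b32

Key decimal bytes [88, 95, 35, 186, 93, 226, 0] = 58 5f 23 ba 5d e2 00 is exactly B = 7 bytes: K' = 58 5f 23 ba 5d e2 00.
K' ⊕ ipad = 6e 69 15 8c 6b d4 36.  K' ⊕ opad = 04 03 7f e6 01 be 5c.
Inner input = (K'⊕ipad) ∥ m = 6e 69 15 8c 6b d4 36 ∥ 62 67.
Inner hash: even-index sum = 395 mod 256 = 139; odd-index sum = 555 mod 256 = 43 → 8b 2b.
Outer input = (K'⊕opad) ∥ inner = 04 03 7f e6 01 be 5c ∥ 8b 2b.
Outer hash (tag): even-index sum = 267 mod 256 = 11; odd-index sum = 562 mod 256 = 50 → 0b 32.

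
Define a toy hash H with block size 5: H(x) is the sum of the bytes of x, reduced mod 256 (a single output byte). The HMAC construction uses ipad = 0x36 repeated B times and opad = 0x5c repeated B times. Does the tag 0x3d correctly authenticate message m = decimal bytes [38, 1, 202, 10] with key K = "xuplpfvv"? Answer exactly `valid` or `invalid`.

Key "xuplpfvv" = 78 75 70 6c 70 66 76 76 is 8 bytes > B = 5, so hash it first: H(key) = 8b, then zero-pad to 5 bytes: K' = 8b 00 00 00 00.
K' ⊕ ipad = bd 36 36 36 36; K' ⊕ opad = d7 5c 5c 5c 5c.
Inner hash: sum = 189+54+54+54+54+38+1+202+10 = 656; mod 256 = 144 → 90.
Outer hash (recomputed tag): sum = 215+92+92+92+92+144 = 727; mod 256 = 215 → d7.
Recomputed tag = d7; claimed = 3d → mismatch.

invalid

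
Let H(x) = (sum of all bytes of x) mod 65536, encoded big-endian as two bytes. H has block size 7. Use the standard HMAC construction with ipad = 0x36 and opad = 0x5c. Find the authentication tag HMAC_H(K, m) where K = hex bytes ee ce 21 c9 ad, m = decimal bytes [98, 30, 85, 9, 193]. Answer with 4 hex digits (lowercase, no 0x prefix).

Key hex bytes ee ce 21 c9 ad is 5 bytes ≤ B = 7; zero-pad to 7 bytes: K' = ee ce 21 c9 ad 00 00.
K' ⊕ ipad = d8 f8 17 ff 9b 36 36.  K' ⊕ opad = b2 92 7d 95 f1 5c 5c.
Inner input = (K'⊕ipad) ∥ m = d8 f8 17 ff 9b 36 36 ∥ 62 1e 55 09 c1.
Inner hash: sum = 216+248+23+255+155+54+54+98+30+85+9+193 = 1420 → 05 8c.
Outer input = (K'⊕opad) ∥ inner = b2 92 7d 95 f1 5c 5c ∥ 05 8c.
Outer hash (tag): sum = 178+146+125+149+241+92+92+5+140 = 1168 → 04 90.

0490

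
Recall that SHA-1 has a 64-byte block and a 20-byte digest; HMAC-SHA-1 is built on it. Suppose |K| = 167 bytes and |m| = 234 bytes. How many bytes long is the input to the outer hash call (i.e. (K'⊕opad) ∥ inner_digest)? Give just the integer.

84

Key is 167 > 64 bytes, so it is hashed to 20 bytes then zero-padded to 64: |K'| = 64.
Outer input = (K'⊕opad) ∥ H(inner) → 64 + 20 = 84 bytes.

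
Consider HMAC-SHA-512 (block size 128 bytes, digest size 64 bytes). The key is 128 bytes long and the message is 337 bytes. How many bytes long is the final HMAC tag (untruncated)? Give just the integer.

The tag is one SHA-512 digest: 64 bytes.

64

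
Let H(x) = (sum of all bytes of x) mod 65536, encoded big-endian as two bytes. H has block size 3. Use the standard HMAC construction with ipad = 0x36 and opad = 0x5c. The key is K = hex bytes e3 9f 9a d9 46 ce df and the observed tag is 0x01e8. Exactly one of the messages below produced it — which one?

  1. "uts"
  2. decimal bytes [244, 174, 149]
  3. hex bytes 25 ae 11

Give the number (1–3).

2

Key hex bytes e3 9f 9a d9 46 ce df is 7 bytes > B = 3, so hash it first: H(key) = 04 e8, then zero-pad to 3 bytes: K' = 04 e8 00.
K' ⊕ ipad = 32 de 36; K' ⊕ opad = 58 b4 5c.
m1: inner = H(32 de 36 75 74 73) = 02 a2; tag = H(58 b4 5c 02 a2) = 020c
m2: inner = H(32 de 36 f4 ae 95) = 03 7d; tag = H(58 b4 5c 03 7d) = 01e8 ← matches
m3: inner = H(32 de 36 25 ae 11) = 02 2a; tag = H(58 b4 5c 02 2a) = 0194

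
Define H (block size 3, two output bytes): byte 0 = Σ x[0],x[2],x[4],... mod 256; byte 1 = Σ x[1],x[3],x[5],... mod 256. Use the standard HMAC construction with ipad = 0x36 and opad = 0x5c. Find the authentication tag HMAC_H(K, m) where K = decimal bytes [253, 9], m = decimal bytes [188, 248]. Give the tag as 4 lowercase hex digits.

Key decimal bytes [253, 9] = fd 09 is 2 bytes ≤ B = 3; zero-pad to 3 bytes: K' = fd 09 00.
K' ⊕ ipad = cb 3f 36.  K' ⊕ opad = a1 55 5c.
Inner input = (K'⊕ipad) ∥ m = cb 3f 36 ∥ bc f8.
Inner hash: even-index sum = 505 mod 256 = 249; odd-index sum = 251 mod 256 = 251 → f9 fb.
Outer input = (K'⊕opad) ∥ inner = a1 55 5c ∥ f9 fb.
Outer hash (tag): even-index sum = 504 mod 256 = 248; odd-index sum = 334 mod 256 = 78 → f8 4e.

f84e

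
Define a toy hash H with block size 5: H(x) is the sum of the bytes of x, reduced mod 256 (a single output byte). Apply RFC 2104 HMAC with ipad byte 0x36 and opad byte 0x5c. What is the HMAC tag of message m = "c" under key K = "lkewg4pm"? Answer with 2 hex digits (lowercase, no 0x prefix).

3f

Key "lkewg4pm" = 6c 6b 65 77 67 34 70 6d is 8 bytes > B = 5, so hash it first: H(key) = 2b, then zero-pad to 5 bytes: K' = 2b 00 00 00 00.
K' ⊕ ipad = 1d 36 36 36 36.  K' ⊕ opad = 77 5c 5c 5c 5c.
Inner input = (K'⊕ipad) ∥ m = 1d 36 36 36 36 ∥ 63.
Inner hash: sum = 29+54+54+54+54+99 = 344; mod 256 = 88 → 58.
Outer input = (K'⊕opad) ∥ inner = 77 5c 5c 5c 5c ∥ 58.
Outer hash (tag): sum = 119+92+92+92+92+88 = 575; mod 256 = 63 → 3f.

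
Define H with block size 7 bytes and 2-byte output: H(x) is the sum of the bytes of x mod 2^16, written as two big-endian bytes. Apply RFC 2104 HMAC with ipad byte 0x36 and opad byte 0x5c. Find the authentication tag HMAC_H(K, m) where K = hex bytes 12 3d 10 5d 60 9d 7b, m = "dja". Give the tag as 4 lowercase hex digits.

0260

Key hex bytes 12 3d 10 5d 60 9d 7b is exactly B = 7 bytes: K' = 12 3d 10 5d 60 9d 7b.
K' ⊕ ipad = 24 0b 26 6b 56 ab 4d.  K' ⊕ opad = 4e 61 4c 01 3c c1 27.
Inner input = (K'⊕ipad) ∥ m = 24 0b 26 6b 56 ab 4d ∥ 64 6a 61.
Inner hash: sum = 36+11+38+107+86+171+77+100+106+97 = 829 → 03 3d.
Outer input = (K'⊕opad) ∥ inner = 4e 61 4c 01 3c c1 27 ∥ 03 3d.
Outer hash (tag): sum = 78+97+76+1+60+193+39+3+61 = 608 → 02 60.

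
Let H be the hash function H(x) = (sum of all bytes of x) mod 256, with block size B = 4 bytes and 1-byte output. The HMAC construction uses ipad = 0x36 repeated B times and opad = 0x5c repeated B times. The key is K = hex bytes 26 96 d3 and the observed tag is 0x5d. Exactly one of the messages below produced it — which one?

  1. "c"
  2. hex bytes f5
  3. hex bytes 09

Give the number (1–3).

Key hex bytes 26 96 d3 is 3 bytes ≤ B = 4; zero-pad to 4 bytes: K' = 26 96 d3 00.
K' ⊕ ipad = 10 a0 e5 36; K' ⊕ opad = 7a ca 8f 5c.
m1: inner = H(10 a0 e5 36 63) = 2e; tag = H(7a ca 8f 5c 2e) = 5d ← matches
m2: inner = H(10 a0 e5 36 f5) = c0; tag = H(7a ca 8f 5c c0) = ef
m3: inner = H(10 a0 e5 36 09) = d4; tag = H(7a ca 8f 5c d4) = 03

1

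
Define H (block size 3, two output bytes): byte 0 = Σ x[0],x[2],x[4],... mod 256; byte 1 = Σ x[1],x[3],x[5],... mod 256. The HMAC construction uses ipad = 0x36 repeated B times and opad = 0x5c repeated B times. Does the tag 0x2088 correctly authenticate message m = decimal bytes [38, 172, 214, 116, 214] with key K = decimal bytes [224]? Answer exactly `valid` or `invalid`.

valid

Key decimal bytes [224] = e0 is 1 byte ≤ B = 3; zero-pad to 3 bytes: K' = e0 00 00.
K' ⊕ ipad = d6 36 36; K' ⊕ opad = bc 5c 5c.
Inner hash: even-index sum = 556 mod 256 = 44; odd-index sum = 520 mod 256 = 8 → 2c 08.
Outer hash (recomputed tag): even-index sum = 288 mod 256 = 32; odd-index sum = 136 mod 256 = 136 → 20 88.
Recomputed tag = 2088; claimed = 2088 → match.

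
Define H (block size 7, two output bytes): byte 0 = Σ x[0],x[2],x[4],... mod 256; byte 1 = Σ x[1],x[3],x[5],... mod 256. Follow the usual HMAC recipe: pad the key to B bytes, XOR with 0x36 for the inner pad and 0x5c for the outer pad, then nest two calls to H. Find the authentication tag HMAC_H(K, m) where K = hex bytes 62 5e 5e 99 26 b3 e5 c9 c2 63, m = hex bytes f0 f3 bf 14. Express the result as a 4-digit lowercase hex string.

Key hex bytes 62 5e 5e 99 26 b3 e5 c9 c2 63 is 10 bytes > B = 7, so hash it first: H(key) = 8d d6, then zero-pad to 7 bytes: K' = 8d d6 00 00 00 00 00.
K' ⊕ ipad = bb e0 36 36 36 36 36.  K' ⊕ opad = d1 8a 5c 5c 5c 5c 5c.
Inner input = (K'⊕ipad) ∥ m = bb e0 36 36 36 36 36 ∥ f0 f3 bf 14.
Inner hash: even-index sum = 612 mod 256 = 100; odd-index sum = 763 mod 256 = 251 → 64 fb.
Outer input = (K'⊕opad) ∥ inner = d1 8a 5c 5c 5c 5c 5c ∥ 64 fb.
Outer hash (tag): even-index sum = 736 mod 256 = 224; odd-index sum = 422 mod 256 = 166 → e0 a6.

e0a6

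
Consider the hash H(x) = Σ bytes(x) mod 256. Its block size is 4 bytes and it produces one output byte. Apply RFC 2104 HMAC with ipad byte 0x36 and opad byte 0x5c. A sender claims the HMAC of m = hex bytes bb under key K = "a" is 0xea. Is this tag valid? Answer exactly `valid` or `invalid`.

invalid

Key "a" = 61 is 1 byte ≤ B = 4; zero-pad to 4 bytes: K' = 61 00 00 00.
K' ⊕ ipad = 57 36 36 36; K' ⊕ opad = 3d 5c 5c 5c.
Inner hash: sum = 87+54+54+54+187 = 436; mod 256 = 180 → b4.
Outer hash (recomputed tag): sum = 61+92+92+92+180 = 517; mod 256 = 5 → 05.
Recomputed tag = 05; claimed = ea → mismatch.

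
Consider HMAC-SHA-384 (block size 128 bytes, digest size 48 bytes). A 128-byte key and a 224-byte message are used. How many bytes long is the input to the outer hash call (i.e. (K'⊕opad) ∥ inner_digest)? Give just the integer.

176

Key is 128 ≤ 128 bytes, zero-padded: |K'| = 128.
Outer input = (K'⊕opad) ∥ H(inner) → 128 + 48 = 176 bytes.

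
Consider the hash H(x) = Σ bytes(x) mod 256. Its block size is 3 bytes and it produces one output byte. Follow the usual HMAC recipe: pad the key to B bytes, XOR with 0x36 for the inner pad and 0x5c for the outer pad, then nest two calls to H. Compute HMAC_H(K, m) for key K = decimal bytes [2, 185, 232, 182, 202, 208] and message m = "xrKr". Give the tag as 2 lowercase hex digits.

Key decimal bytes [2, 185, 232, 182, 202, 208] = 02 b9 e8 b6 ca d0 is 6 bytes > B = 3, so hash it first: H(key) = f3, then zero-pad to 3 bytes: K' = f3 00 00.
K' ⊕ ipad = c5 36 36.  K' ⊕ opad = af 5c 5c.
Inner input = (K'⊕ipad) ∥ m = c5 36 36 ∥ 78 72 4b 72.
Inner hash: sum = 197+54+54+120+114+75+114 = 728; mod 256 = 216 → d8.
Outer input = (K'⊕opad) ∥ inner = af 5c 5c ∥ d8.
Outer hash (tag): sum = 175+92+92+216 = 575; mod 256 = 63 → 3f.

3f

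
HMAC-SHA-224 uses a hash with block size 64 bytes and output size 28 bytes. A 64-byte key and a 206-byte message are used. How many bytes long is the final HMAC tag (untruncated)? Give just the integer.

The tag is one SHA-224 digest: 28 bytes.

28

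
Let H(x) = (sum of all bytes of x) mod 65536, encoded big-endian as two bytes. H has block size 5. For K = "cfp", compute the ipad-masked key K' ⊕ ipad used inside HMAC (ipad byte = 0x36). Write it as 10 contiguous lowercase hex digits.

5550463636

Key "cfp" = 63 66 70 is 3 bytes ≤ B = 5; zero-pad to 5 bytes: K' = 63 66 70 00 00.
XOR each byte with 0x36: 63⊕36=55, 66⊕36=50, 70⊕36=46, 00⊕36=36, 00⊕36=36.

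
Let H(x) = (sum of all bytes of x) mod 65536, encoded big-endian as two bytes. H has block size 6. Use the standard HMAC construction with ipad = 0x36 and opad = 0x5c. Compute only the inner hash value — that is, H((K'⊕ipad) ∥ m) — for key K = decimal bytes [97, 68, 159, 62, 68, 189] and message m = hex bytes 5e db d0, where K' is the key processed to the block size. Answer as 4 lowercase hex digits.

Key decimal bytes [97, 68, 159, 62, 68, 189] = 61 44 9f 3e 44 bd is exactly B = 6 bytes: K' = 61 44 9f 3e 44 bd.
K' ⊕ ipad = 57 72 a9 08 72 8b.
Inner input = 57 72 a9 08 72 8b ∥ 5e db d0.
Inner hash: sum = 87+114+169+8+114+139+94+219+208 = 1152 → 04 80.

0480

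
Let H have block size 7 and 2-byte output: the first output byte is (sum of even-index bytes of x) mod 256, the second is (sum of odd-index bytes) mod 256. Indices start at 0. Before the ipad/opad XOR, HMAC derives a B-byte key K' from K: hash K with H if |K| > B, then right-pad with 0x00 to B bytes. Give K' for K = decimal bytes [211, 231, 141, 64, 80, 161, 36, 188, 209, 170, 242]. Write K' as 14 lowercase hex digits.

972e0000000000

|K| = 11 > B = 7, so first hash the key.
H(K): even-index sum = 919 mod 256 = 151; odd-index sum = 814 mod 256 = 46 → 97 2e.
Zero-pad H(K) = 97 2e to 7 bytes: K' = 97 2e 00 00 00 00 00.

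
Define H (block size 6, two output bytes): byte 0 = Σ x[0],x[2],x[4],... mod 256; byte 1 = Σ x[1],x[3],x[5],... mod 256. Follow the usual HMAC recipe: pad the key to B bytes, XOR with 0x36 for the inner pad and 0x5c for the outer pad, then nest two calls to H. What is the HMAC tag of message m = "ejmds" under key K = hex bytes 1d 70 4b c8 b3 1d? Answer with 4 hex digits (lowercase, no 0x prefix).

b93e

Key hex bytes 1d 70 4b c8 b3 1d is exactly B = 6 bytes: K' = 1d 70 4b c8 b3 1d.
K' ⊕ ipad = 2b 46 7d fe 85 2b.  K' ⊕ opad = 41 2c 17 94 ef 41.
Inner input = (K'⊕ipad) ∥ m = 2b 46 7d fe 85 2b ∥ 65 6a 6d 64 73.
Inner hash: even-index sum = 626 mod 256 = 114; odd-index sum = 573 mod 256 = 61 → 72 3d.
Outer input = (K'⊕opad) ∥ inner = 41 2c 17 94 ef 41 ∥ 72 3d.
Outer hash (tag): even-index sum = 441 mod 256 = 185; odd-index sum = 318 mod 256 = 62 → b9 3e.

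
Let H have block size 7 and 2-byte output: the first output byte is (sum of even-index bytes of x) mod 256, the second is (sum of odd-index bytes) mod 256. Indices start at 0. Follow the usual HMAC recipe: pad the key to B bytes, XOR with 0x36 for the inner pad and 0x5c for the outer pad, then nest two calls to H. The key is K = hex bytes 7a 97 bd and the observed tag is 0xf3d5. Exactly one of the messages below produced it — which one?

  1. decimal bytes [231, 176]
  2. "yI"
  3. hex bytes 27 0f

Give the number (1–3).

Key hex bytes 7a 97 bd is 3 bytes ≤ B = 7; zero-pad to 7 bytes: K' = 7a 97 bd 00 00 00 00.
K' ⊕ ipad = 4c a1 8b 36 36 36 36; K' ⊕ opad = 26 cb e1 5c 5c 5c 5c.
m1: inner = H(4c a1 8b 36 36 36 36 e7 b0) = f3 f4; tag = H(26 cb e1 5c 5c 5c 5c f3 f4) = b376
m2: inner = H(4c a1 8b 36 36 36 36 79 49) = 8c 86; tag = H(26 cb e1 5c 5c 5c 5c 8c 86) = 450f
m3: inner = H(4c a1 8b 36 36 36 36 27 0f) = 52 34; tag = H(26 cb e1 5c 5c 5c 5c 52 34) = f3d5 ← matches

3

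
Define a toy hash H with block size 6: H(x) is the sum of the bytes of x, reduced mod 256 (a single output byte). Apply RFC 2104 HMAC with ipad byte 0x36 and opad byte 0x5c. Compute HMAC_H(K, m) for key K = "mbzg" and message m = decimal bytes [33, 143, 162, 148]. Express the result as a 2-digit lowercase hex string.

Key "mbzg" = 6d 62 7a 67 is 4 bytes ≤ B = 6; zero-pad to 6 bytes: K' = 6d 62 7a 67 00 00.
K' ⊕ ipad = 5b 54 4c 51 36 36.  K' ⊕ opad = 31 3e 26 3b 5c 5c.
Inner input = (K'⊕ipad) ∥ m = 5b 54 4c 51 36 36 ∥ 21 8f a2 94.
Inner hash: sum = 91+84+76+81+54+54+33+143+162+148 = 926; mod 256 = 158 → 9e.
Outer input = (K'⊕opad) ∥ inner = 31 3e 26 3b 5c 5c ∥ 9e.
Outer hash (tag): sum = 49+62+38+59+92+92+158 = 550; mod 256 = 38 → 26.

26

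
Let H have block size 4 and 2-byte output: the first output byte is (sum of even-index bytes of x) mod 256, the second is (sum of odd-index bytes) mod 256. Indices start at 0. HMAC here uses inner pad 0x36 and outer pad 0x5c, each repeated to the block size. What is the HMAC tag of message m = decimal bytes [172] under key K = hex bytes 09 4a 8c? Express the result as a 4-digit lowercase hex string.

Key hex bytes 09 4a 8c is 3 bytes ≤ B = 4; zero-pad to 4 bytes: K' = 09 4a 8c 00.
K' ⊕ ipad = 3f 7c ba 36.  K' ⊕ opad = 55 16 d0 5c.
Inner input = (K'⊕ipad) ∥ m = 3f 7c ba 36 ∥ ac.
Inner hash: even-index sum = 421 mod 256 = 165; odd-index sum = 178 mod 256 = 178 → a5 b2.
Outer input = (K'⊕opad) ∥ inner = 55 16 d0 5c ∥ a5 b2.
Outer hash (tag): even-index sum = 458 mod 256 = 202; odd-index sum = 292 mod 256 = 36 → ca 24.

ca24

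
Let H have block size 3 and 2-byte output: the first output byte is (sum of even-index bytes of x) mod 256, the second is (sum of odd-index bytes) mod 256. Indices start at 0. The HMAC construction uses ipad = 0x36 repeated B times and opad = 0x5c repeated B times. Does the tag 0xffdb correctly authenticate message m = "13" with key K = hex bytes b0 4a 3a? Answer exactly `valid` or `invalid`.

valid

Key hex bytes b0 4a 3a is exactly B = 3 bytes: K' = b0 4a 3a.
K' ⊕ ipad = 86 7c 0c; K' ⊕ opad = ec 16 66.
Inner hash: even-index sum = 197 mod 256 = 197; odd-index sum = 173 mod 256 = 173 → c5 ad.
Outer hash (recomputed tag): even-index sum = 511 mod 256 = 255; odd-index sum = 219 mod 256 = 219 → ff db.
Recomputed tag = ffdb; claimed = ffdb → match.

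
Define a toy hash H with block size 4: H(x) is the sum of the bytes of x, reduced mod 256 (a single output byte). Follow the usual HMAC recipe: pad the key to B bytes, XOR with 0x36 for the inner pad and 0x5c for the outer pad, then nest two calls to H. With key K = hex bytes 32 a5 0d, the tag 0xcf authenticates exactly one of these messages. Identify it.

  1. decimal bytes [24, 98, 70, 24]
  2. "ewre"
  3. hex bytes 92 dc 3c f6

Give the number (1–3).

2

Key hex bytes 32 a5 0d is 3 bytes ≤ B = 4; zero-pad to 4 bytes: K' = 32 a5 0d 00.
K' ⊕ ipad = 04 93 3b 36; K' ⊕ opad = 6e f9 51 5c.
m1: inner = H(04 93 3b 36 18 62 46 18) = e0; tag = H(6e f9 51 5c e0) = f4
m2: inner = H(04 93 3b 36 65 77 72 65) = bb; tag = H(6e f9 51 5c bb) = cf ← matches
m3: inner = H(04 93 3b 36 92 dc 3c f6) = a8; tag = H(6e f9 51 5c a8) = bc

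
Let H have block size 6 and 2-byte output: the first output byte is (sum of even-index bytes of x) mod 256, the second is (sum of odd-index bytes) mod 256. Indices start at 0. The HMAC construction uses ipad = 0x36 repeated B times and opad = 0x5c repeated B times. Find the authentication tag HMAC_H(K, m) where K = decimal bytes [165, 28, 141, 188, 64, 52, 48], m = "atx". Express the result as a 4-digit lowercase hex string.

8f22

Key decimal bytes [165, 28, 141, 188, 64, 52, 48] = a5 1c 8d bc 40 34 30 is 7 bytes > B = 6, so hash it first: H(key) = a2 0c, then zero-pad to 6 bytes: K' = a2 0c 00 00 00 00.
K' ⊕ ipad = 94 3a 36 36 36 36.  K' ⊕ opad = fe 50 5c 5c 5c 5c.
Inner input = (K'⊕ipad) ∥ m = 94 3a 36 36 36 36 ∥ 61 74 78.
Inner hash: even-index sum = 473 mod 256 = 217; odd-index sum = 282 mod 256 = 26 → d9 1a.
Outer input = (K'⊕opad) ∥ inner = fe 50 5c 5c 5c 5c ∥ d9 1a.
Outer hash (tag): even-index sum = 655 mod 256 = 143; odd-index sum = 290 mod 256 = 34 → 8f 22.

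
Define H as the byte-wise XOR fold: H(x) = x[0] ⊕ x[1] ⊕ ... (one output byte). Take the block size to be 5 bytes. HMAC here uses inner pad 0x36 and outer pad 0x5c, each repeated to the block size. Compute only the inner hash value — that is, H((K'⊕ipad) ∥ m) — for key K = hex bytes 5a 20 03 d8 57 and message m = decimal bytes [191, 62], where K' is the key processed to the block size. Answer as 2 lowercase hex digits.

Key hex bytes 5a 20 03 d8 57 is exactly B = 5 bytes: K' = 5a 20 03 d8 57.
K' ⊕ ipad = 6c 16 35 ee 61.
Inner input = 6c 16 35 ee 61 ∥ bf 3e.
Inner hash: XOR 6c⊕16⊕35⊕ee⊕61⊕bf⊕3e = 41.

41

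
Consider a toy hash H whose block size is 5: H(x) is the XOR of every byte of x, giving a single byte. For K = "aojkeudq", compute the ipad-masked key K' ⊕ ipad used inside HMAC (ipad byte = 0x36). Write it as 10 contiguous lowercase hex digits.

Key "aojkeudq" = 61 6f 6a 6b 65 75 64 71 is 8 bytes > B = 5, so hash it first: H(key) = 0a, then zero-pad to 5 bytes: K' = 0a 00 00 00 00.
XOR each byte with 0x36: 0a⊕36=3c, 00⊕36=36, 00⊕36=36, 00⊕36=36, 00⊕36=36.

3c36363636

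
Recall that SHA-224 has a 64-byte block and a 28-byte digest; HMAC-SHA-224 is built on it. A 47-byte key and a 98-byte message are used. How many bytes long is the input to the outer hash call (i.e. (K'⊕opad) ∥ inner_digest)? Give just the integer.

Key is 47 ≤ 64 bytes, zero-padded: |K'| = 64.
Outer input = (K'⊕opad) ∥ H(inner) → 64 + 28 = 92 bytes.

92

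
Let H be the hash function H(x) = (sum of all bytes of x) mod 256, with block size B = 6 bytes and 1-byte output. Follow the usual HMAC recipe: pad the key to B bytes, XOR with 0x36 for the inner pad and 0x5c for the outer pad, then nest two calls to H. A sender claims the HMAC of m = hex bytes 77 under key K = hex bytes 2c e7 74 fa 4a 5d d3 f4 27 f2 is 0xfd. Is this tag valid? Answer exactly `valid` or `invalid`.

invalid

Key hex bytes 2c e7 74 fa 4a 5d d3 f4 27 f2 is 10 bytes > B = 6, so hash it first: H(key) = 08, then zero-pad to 6 bytes: K' = 08 00 00 00 00 00.
K' ⊕ ipad = 3e 36 36 36 36 36; K' ⊕ opad = 54 5c 5c 5c 5c 5c.
Inner hash: sum = 62+54+54+54+54+54+119 = 451; mod 256 = 195 → c3.
Outer hash (recomputed tag): sum = 84+92+92+92+92+92+195 = 739; mod 256 = 227 → e3.
Recomputed tag = e3; claimed = fd → mismatch.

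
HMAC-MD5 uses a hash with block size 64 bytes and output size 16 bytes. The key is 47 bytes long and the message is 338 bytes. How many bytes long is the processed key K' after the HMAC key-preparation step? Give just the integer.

Key is 47 ≤ 64 bytes, zero-padded: |K'| = 64.

64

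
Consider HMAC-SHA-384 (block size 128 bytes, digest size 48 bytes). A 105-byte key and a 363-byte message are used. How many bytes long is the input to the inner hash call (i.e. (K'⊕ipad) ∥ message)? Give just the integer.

491

Key is 105 ≤ 128 bytes, zero-padded: |K'| = 128.
Inner input = (K'⊕ipad) ∥ m → 128 + 363 = 491 bytes.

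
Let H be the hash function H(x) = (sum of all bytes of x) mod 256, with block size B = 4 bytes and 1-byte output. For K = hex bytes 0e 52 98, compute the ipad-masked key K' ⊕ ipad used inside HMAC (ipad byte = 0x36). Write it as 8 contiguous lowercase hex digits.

Key hex bytes 0e 52 98 is 3 bytes ≤ B = 4; zero-pad to 4 bytes: K' = 0e 52 98 00.
XOR each byte with 0x36: 0e⊕36=38, 52⊕36=64, 98⊕36=ae, 00⊕36=36.

3864ae36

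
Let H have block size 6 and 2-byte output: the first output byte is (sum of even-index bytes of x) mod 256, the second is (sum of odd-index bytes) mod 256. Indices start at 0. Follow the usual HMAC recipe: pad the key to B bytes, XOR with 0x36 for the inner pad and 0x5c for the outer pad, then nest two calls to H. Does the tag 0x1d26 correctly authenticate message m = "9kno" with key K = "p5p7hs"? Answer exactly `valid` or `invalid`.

Key "p5p7hs" = 70 35 70 37 68 73 is exactly B = 6 bytes: K' = 70 35 70 37 68 73.
K' ⊕ ipad = 46 03 46 01 5e 45; K' ⊕ opad = 2c 69 2c 6b 34 2f.
Inner hash: even-index sum = 401 mod 256 = 145; odd-index sum = 291 mod 256 = 35 → 91 23.
Outer hash (recomputed tag): even-index sum = 285 mod 256 = 29; odd-index sum = 294 mod 256 = 38 → 1d 26.
Recomputed tag = 1d26; claimed = 1d26 → match.

valid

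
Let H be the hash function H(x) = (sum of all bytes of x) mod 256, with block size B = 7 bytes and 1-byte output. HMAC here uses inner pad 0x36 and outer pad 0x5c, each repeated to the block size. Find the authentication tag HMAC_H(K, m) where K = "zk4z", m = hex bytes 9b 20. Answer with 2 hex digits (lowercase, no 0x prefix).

53

Key "zk4z" = 7a 6b 34 7a is 4 bytes ≤ B = 7; zero-pad to 7 bytes: K' = 7a 6b 34 7a 00 00 00.
K' ⊕ ipad = 4c 5d 02 4c 36 36 36.  K' ⊕ opad = 26 37 68 26 5c 5c 5c.
Inner input = (K'⊕ipad) ∥ m = 4c 5d 02 4c 36 36 36 ∥ 9b 20.
Inner hash: sum = 76+93+2+76+54+54+54+155+32 = 596; mod 256 = 84 → 54.
Outer input = (K'⊕opad) ∥ inner = 26 37 68 26 5c 5c 5c ∥ 54.
Outer hash (tag): sum = 38+55+104+38+92+92+92+84 = 595; mod 256 = 83 → 53.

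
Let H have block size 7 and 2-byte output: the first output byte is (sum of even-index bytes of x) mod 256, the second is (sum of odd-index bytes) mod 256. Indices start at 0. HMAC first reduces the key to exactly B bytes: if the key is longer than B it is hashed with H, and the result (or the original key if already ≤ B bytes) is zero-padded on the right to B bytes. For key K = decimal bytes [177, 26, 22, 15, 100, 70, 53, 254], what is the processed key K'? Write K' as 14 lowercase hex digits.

|K| = 8 > B = 7, so first hash the key.
H(K): even-index sum = 352 mod 256 = 96; odd-index sum = 365 mod 256 = 109 → 60 6d.
Zero-pad H(K) = 60 6d to 7 bytes: K' = 60 6d 00 00 00 00 00.

606d0000000000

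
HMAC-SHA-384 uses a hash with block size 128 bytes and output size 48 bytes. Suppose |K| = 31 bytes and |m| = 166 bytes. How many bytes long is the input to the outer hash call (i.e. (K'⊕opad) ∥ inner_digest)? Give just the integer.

Key is 31 ≤ 128 bytes, zero-padded: |K'| = 128.
Outer input = (K'⊕opad) ∥ H(inner) → 128 + 48 = 176 bytes.

176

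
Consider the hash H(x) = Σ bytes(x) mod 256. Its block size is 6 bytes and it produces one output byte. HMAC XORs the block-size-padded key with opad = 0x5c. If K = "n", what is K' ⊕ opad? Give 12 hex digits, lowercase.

325c5c5c5c5c

Key "n" = 6e is 1 byte ≤ B = 6; zero-pad to 6 bytes: K' = 6e 00 00 00 00 00.
XOR each byte with 0x5c: 6e⊕5c=32, 00⊕5c=5c, 00⊕5c=5c, 00⊕5c=5c, 00⊕5c=5c, 00⊕5c=5c.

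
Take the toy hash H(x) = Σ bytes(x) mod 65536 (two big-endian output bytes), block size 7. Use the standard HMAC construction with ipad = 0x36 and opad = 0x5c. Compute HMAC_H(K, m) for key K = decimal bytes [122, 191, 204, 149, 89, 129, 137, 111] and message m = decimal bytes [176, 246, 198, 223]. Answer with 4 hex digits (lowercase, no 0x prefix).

033d

Key decimal bytes [122, 191, 204, 149, 89, 129, 137, 111] = 7a bf cc 95 59 81 89 6f is 8 bytes > B = 7, so hash it first: H(key) = 04 6c, then zero-pad to 7 bytes: K' = 04 6c 00 00 00 00 00.
K' ⊕ ipad = 32 5a 36 36 36 36 36.  K' ⊕ opad = 58 30 5c 5c 5c 5c 5c.
Inner input = (K'⊕ipad) ∥ m = 32 5a 36 36 36 36 36 ∥ b0 f6 c6 df.
Inner hash: sum = 50+90+54+54+54+54+54+176+246+198+223 = 1253 → 04 e5.
Outer input = (K'⊕opad) ∥ inner = 58 30 5c 5c 5c 5c 5c ∥ 04 e5.
Outer hash (tag): sum = 88+48+92+92+92+92+92+4+229 = 829 → 03 3d.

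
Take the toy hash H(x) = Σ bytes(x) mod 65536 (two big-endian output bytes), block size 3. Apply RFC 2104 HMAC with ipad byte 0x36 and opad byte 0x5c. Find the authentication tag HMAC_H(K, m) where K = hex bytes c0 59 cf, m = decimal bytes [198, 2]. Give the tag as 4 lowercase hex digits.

Key hex bytes c0 59 cf is exactly B = 3 bytes: K' = c0 59 cf.
K' ⊕ ipad = f6 6f f9.  K' ⊕ opad = 9c 05 93.
Inner input = (K'⊕ipad) ∥ m = f6 6f f9 ∥ c6 02.
Inner hash: sum = 246+111+249+198+2 = 806 → 03 26.
Outer input = (K'⊕opad) ∥ inner = 9c 05 93 ∥ 03 26.
Outer hash (tag): sum = 156+5+147+3+38 = 349 → 01 5d.

015d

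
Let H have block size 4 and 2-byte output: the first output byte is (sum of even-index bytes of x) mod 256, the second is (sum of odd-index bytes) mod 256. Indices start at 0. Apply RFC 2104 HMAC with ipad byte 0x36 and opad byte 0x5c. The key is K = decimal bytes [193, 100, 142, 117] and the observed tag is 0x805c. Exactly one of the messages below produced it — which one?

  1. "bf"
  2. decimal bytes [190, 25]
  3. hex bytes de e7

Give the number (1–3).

1

Key decimal bytes [193, 100, 142, 117] = c1 64 8e 75 is exactly B = 4 bytes: K' = c1 64 8e 75.
K' ⊕ ipad = f7 52 b8 43; K' ⊕ opad = 9d 38 d2 29.
m1: inner = H(f7 52 b8 43 62 66) = 11 fb; tag = H(9d 38 d2 29 11 fb) = 805c ← matches
m2: inner = H(f7 52 b8 43 be 19) = 6d ae; tag = H(9d 38 d2 29 6d ae) = dc0f
m3: inner = H(f7 52 b8 43 de e7) = 8d 7c; tag = H(9d 38 d2 29 8d 7c) = fcdd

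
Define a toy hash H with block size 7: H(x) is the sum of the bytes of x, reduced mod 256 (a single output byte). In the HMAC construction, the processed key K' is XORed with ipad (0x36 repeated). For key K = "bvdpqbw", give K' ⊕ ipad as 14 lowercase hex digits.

54405246475441

Key "bvdpqbw" = 62 76 64 70 71 62 77 is exactly B = 7 bytes: K' = 62 76 64 70 71 62 77.
XOR each byte with 0x36: 62⊕36=54, 76⊕36=40, 64⊕36=52, 70⊕36=46, 71⊕36=47, 62⊕36=54, 77⊕36=41.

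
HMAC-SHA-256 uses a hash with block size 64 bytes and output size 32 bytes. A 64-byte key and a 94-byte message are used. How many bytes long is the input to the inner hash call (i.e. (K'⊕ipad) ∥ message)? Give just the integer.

158

Key is 64 ≤ 64 bytes, zero-padded: |K'| = 64.
Inner input = (K'⊕ipad) ∥ m → 64 + 94 = 158 bytes.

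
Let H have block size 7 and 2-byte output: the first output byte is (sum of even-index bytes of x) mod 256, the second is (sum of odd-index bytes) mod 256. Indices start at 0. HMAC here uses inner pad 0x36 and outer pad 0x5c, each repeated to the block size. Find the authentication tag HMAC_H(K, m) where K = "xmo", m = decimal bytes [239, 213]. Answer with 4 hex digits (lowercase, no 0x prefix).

Key "xmo" = 78 6d 6f is 3 bytes ≤ B = 7; zero-pad to 7 bytes: K' = 78 6d 6f 00 00 00 00.
K' ⊕ ipad = 4e 5b 59 36 36 36 36.  K' ⊕ opad = 24 31 33 5c 5c 5c 5c.
Inner input = (K'⊕ipad) ∥ m = 4e 5b 59 36 36 36 36 ∥ ef d5.
Inner hash: even-index sum = 488 mod 256 = 232; odd-index sum = 438 mod 256 = 182 → e8 b6.
Outer input = (K'⊕opad) ∥ inner = 24 31 33 5c 5c 5c 5c ∥ e8 b6.
Outer hash (tag): even-index sum = 453 mod 256 = 197; odd-index sum = 465 mod 256 = 209 → c5 d1.

c5d1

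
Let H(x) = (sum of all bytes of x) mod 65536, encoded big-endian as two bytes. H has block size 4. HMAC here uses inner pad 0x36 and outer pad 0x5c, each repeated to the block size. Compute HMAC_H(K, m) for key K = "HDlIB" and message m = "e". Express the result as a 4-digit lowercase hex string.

02b2

Key "HDlIB" = 48 44 6c 49 42 is 5 bytes > B = 4, so hash it first: H(key) = 01 83, then zero-pad to 4 bytes: K' = 01 83 00 00.
K' ⊕ ipad = 37 b5 36 36.  K' ⊕ opad = 5d df 5c 5c.
Inner input = (K'⊕ipad) ∥ m = 37 b5 36 36 ∥ 65.
Inner hash: sum = 55+181+54+54+101 = 445 → 01 bd.
Outer input = (K'⊕opad) ∥ inner = 5d df 5c 5c ∥ 01 bd.
Outer hash (tag): sum = 93+223+92+92+1+189 = 690 → 02 b2.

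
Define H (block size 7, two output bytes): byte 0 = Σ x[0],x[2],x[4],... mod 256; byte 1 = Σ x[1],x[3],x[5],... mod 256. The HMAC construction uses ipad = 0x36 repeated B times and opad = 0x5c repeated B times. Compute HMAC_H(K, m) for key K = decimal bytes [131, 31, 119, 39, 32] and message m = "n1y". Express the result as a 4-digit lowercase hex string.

398d

Key decimal bytes [131, 31, 119, 39, 32] = 83 1f 77 27 20 is 5 bytes ≤ B = 7; zero-pad to 7 bytes: K' = 83 1f 77 27 20 00 00.
K' ⊕ ipad = b5 29 41 11 16 36 36.  K' ⊕ opad = df 43 2b 7b 7c 5c 5c.
Inner input = (K'⊕ipad) ∥ m = b5 29 41 11 16 36 36 ∥ 6e 31 79.
Inner hash: even-index sum = 371 mod 256 = 115; odd-index sum = 343 mod 256 = 87 → 73 57.
Outer input = (K'⊕opad) ∥ inner = df 43 2b 7b 7c 5c 5c ∥ 73 57.
Outer hash (tag): even-index sum = 569 mod 256 = 57; odd-index sum = 397 mod 256 = 141 → 39 8d.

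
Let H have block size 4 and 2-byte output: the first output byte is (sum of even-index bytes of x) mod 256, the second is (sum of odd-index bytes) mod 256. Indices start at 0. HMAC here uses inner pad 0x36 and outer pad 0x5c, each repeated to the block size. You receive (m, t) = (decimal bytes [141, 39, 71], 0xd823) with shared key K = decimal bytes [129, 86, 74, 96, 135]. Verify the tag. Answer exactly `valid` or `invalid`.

Key decimal bytes [129, 86, 74, 96, 135] = 81 56 4a 60 87 is 5 bytes > B = 4, so hash it first: H(key) = 52 b6, then zero-pad to 4 bytes: K' = 52 b6 00 00.
K' ⊕ ipad = 64 80 36 36; K' ⊕ opad = 0e ea 5c 5c.
Inner hash: even-index sum = 366 mod 256 = 110; odd-index sum = 221 mod 256 = 221 → 6e dd.
Outer hash (recomputed tag): even-index sum = 216 mod 256 = 216; odd-index sum = 547 mod 256 = 35 → d8 23.
Recomputed tag = d823; claimed = d823 → match.

valid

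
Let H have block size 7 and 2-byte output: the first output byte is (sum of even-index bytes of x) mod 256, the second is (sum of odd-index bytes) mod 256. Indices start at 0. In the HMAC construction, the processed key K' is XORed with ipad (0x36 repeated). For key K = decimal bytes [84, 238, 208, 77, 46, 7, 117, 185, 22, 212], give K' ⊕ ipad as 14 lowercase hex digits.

ebf93636363636

Key decimal bytes [84, 238, 208, 77, 46, 7, 117, 185, 22, 212] = 54 ee d0 4d 2e 07 75 b9 16 d4 is 10 bytes > B = 7, so hash it first: H(key) = dd cf, then zero-pad to 7 bytes: K' = dd cf 00 00 00 00 00.
XOR each byte with 0x36: dd⊕36=eb, cf⊕36=f9, 00⊕36=36, 00⊕36=36, 00⊕36=36, 00⊕36=36, 00⊕36=36.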